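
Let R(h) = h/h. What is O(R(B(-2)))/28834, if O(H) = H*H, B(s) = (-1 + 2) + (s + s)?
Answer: 1/28834 ≈ 3.4681e-5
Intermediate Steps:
B(s) = 1 + 2*s
R(h) = 1
O(H) = H²
O(R(B(-2)))/28834 = 1²/28834 = 1*(1/28834) = 1/28834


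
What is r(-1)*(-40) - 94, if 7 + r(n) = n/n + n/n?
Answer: 106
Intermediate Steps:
r(n) = -5 (r(n) = -7 + (n/n + n/n) = -7 + (1 + 1) = -7 + 2 = -5)
r(-1)*(-40) - 94 = -5*(-40) - 94 = 200 - 94 = 106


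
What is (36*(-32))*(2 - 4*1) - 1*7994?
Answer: -5690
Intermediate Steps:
(36*(-32))*(2 - 4*1) - 1*7994 = -1152*(2 - 4) - 7994 = -1152*(-2) - 7994 = 2304 - 7994 = -5690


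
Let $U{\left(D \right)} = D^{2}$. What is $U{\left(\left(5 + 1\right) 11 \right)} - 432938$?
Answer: $-428582$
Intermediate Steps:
$U{\left(\left(5 + 1\right) 11 \right)} - 432938 = \left(\left(5 + 1\right) 11\right)^{2} - 432938 = \left(6 \cdot 11\right)^{2} - 432938 = 66^{2} - 432938 = 4356 - 432938 = -428582$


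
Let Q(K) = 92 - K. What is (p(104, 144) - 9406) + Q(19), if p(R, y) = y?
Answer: -9189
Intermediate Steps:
(p(104, 144) - 9406) + Q(19) = (144 - 9406) + (92 - 1*19) = -9262 + (92 - 19) = -9262 + 73 = -9189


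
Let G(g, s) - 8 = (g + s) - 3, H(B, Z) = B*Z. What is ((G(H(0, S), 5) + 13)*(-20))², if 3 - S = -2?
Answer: 211600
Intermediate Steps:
S = 5 (S = 3 - 1*(-2) = 3 + 2 = 5)
G(g, s) = 5 + g + s (G(g, s) = 8 + ((g + s) - 3) = 8 + (-3 + g + s) = 5 + g + s)
((G(H(0, S), 5) + 13)*(-20))² = (((5 + 0*5 + 5) + 13)*(-20))² = (((5 + 0 + 5) + 13)*(-20))² = ((10 + 13)*(-20))² = (23*(-20))² = (-460)² = 211600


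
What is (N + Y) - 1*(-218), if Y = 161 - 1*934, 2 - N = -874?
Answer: 321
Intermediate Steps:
N = 876 (N = 2 - 1*(-874) = 2 + 874 = 876)
Y = -773 (Y = 161 - 934 = -773)
(N + Y) - 1*(-218) = (876 - 773) - 1*(-218) = 103 + 218 = 321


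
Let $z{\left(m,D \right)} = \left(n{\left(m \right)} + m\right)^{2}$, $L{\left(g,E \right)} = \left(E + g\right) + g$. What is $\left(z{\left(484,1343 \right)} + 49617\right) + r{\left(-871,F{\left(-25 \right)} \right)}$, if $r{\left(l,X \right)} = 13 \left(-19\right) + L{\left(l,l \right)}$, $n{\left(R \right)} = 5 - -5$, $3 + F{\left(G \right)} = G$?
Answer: $290793$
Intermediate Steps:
$F{\left(G \right)} = -3 + G$
$L{\left(g,E \right)} = E + 2 g$
$n{\left(R \right)} = 10$ ($n{\left(R \right)} = 5 + 5 = 10$)
$z{\left(m,D \right)} = \left(10 + m\right)^{2}$
$r{\left(l,X \right)} = -247 + 3 l$ ($r{\left(l,X \right)} = 13 \left(-19\right) + \left(l + 2 l\right) = -247 + 3 l$)
$\left(z{\left(484,1343 \right)} + 49617\right) + r{\left(-871,F{\left(-25 \right)} \right)} = \left(\left(10 + 484\right)^{2} + 49617\right) + \left(-247 + 3 \left(-871\right)\right) = \left(494^{2} + 49617\right) - 2860 = \left(244036 + 49617\right) - 2860 = 293653 - 2860 = 290793$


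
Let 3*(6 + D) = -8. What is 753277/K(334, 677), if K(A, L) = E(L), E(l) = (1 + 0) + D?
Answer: -2259831/23 ≈ -98254.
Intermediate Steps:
D = -26/3 (D = -6 + (1/3)*(-8) = -6 - 8/3 = -26/3 ≈ -8.6667)
E(l) = -23/3 (E(l) = (1 + 0) - 26/3 = 1 - 26/3 = -23/3)
K(A, L) = -23/3
753277/K(334, 677) = 753277/(-23/3) = 753277*(-3/23) = -2259831/23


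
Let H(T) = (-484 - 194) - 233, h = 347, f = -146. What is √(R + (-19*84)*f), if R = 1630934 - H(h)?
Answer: √1864861 ≈ 1365.6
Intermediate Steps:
H(T) = -911 (H(T) = -678 - 233 = -911)
R = 1631845 (R = 1630934 - 1*(-911) = 1630934 + 911 = 1631845)
√(R + (-19*84)*f) = √(1631845 - 19*84*(-146)) = √(1631845 - 1596*(-146)) = √(1631845 + 233016) = √1864861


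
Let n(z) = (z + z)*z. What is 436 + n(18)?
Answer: 1084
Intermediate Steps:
n(z) = 2*z² (n(z) = (2*z)*z = 2*z²)
436 + n(18) = 436 + 2*18² = 436 + 2*324 = 436 + 648 = 1084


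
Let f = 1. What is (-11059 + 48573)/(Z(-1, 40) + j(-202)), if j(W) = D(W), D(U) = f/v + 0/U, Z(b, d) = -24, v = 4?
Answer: -150056/95 ≈ -1579.5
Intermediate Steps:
D(U) = ¼ (D(U) = 1/4 + 0/U = 1*(¼) + 0 = ¼ + 0 = ¼)
j(W) = ¼
(-11059 + 48573)/(Z(-1, 40) + j(-202)) = (-11059 + 48573)/(-24 + ¼) = 37514/(-95/4) = 37514*(-4/95) = -150056/95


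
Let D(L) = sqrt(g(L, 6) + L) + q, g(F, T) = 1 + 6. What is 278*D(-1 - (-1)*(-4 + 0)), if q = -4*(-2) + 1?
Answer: 2502 + 278*sqrt(2) ≈ 2895.2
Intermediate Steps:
g(F, T) = 7
q = 9 (q = 8 + 1 = 9)
D(L) = 9 + sqrt(7 + L) (D(L) = sqrt(7 + L) + 9 = 9 + sqrt(7 + L))
278*D(-1 - (-1)*(-4 + 0)) = 278*(9 + sqrt(7 + (-1 - (-1)*(-4 + 0)))) = 278*(9 + sqrt(7 + (-1 - (-1)*(-4)))) = 278*(9 + sqrt(7 + (-1 - 1*4))) = 278*(9 + sqrt(7 + (-1 - 4))) = 278*(9 + sqrt(7 - 5)) = 278*(9 + sqrt(2)) = 2502 + 278*sqrt(2)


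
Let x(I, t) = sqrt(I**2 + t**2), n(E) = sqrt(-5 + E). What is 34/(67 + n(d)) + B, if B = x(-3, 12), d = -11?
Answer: 134/265 + 3*sqrt(17) - 8*I/265 ≈ 12.875 - 0.030189*I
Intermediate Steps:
B = 3*sqrt(17) (B = sqrt((-3)**2 + 12**2) = sqrt(9 + 144) = sqrt(153) = 3*sqrt(17) ≈ 12.369)
34/(67 + n(d)) + B = 34/(67 + sqrt(-5 - 11)) + 3*sqrt(17) = 34/(67 + sqrt(-16)) + 3*sqrt(17) = 34/(67 + 4*I) + 3*sqrt(17) = ((67 - 4*I)/4505)*34 + 3*sqrt(17) = 2*(67 - 4*I)/265 + 3*sqrt(17) = 3*sqrt(17) + 2*(67 - 4*I)/265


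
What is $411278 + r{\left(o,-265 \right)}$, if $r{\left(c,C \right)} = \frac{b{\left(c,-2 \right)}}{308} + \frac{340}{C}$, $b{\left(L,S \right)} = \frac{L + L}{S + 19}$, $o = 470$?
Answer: $\frac{28533157249}{69377} \approx 4.1128 \cdot 10^{5}$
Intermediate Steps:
$b{\left(L,S \right)} = \frac{2 L}{19 + S}$
$r{\left(c,C \right)} = \frac{340}{C} + \frac{c}{2618}$ ($r{\left(c,C \right)} = \frac{2 c \frac{1}{19 - 2}}{308} + \frac{340}{C} = \frac{2 c}{17} \cdot \frac{1}{308} + \frac{340}{C} = \frac{c}{2618} + \frac{340}{C} = \frac{340}{C} + \frac{c}{2618}$)
$411278 + r{\left(o,-265 \right)} = 411278 + \left(\frac{340}{-265} + \frac{1}{2618} \cdot 470\right) = 411278 + \left(340 \left(- \frac{1}{265}\right) + \frac{235}{1309}\right) = 411278 + \left(- \frac{68}{53} + \frac{235}{1309}\right) = 411278 - \frac{76557}{69377} = \frac{28533157249}{69377}$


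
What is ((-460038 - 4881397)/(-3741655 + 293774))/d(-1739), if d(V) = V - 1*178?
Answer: -5341435/6609587877 ≈ -0.00080813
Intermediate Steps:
d(V) = -178 + V (d(V) = V - 178 = -178 + V)
((-460038 - 4881397)/(-3741655 + 293774))/d(-1739) = ((-460038 - 4881397)/(-3741655 + 293774))/(-178 - 1739) = -5341435/(-3447881)/(-1917) = -5341435*(-1/3447881)*(-1/1917) = (5341435/3447881)*(-1/1917) = -5341435/6609587877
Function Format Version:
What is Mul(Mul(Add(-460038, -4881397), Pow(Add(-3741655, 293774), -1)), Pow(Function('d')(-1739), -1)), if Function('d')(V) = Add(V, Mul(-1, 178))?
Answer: Rational(-5341435, 6609587877) ≈ -0.00080813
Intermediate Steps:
Function('d')(V) = Add(-178, V) (Function('d')(V) = Add(V, -178) = Add(-178, V))
Mul(Mul(Add(-460038, -4881397), Pow(Add(-3741655, 293774), -1)), Pow(Function('d')(-1739), -1)) = Mul(Mul(Add(-460038, -4881397), Pow(Add(-3741655, 293774), -1)), Pow(Add(-178, -1739), -1)) = Mul(Mul(-5341435, Pow(-3447881, -1)), Pow(-1917, -1)) = Mul(Mul(-5341435, Rational(-1, 3447881)), Rational(-1, 1917)) = Mul(Rational(5341435, 3447881), Rational(-1, 1917)) = Rational(-5341435, 6609587877)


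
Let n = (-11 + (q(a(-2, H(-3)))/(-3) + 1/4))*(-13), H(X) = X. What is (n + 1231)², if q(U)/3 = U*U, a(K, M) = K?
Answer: 32387481/16 ≈ 2.0242e+6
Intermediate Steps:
q(U) = 3*U² (q(U) = 3*(U*U) = 3*U²)
n = 767/4 (n = (-11 + ((3*(-2)²)/(-3) + 1/4))*(-13) = (-11 + ((3*4)*(-⅓) + 1*(¼)))*(-13) = (-11 + (12*(-⅓) + ¼))*(-13) = (-11 + (-4 + ¼))*(-13) = (-11 - 15/4)*(-13) = -59/4*(-13) = 767/4 ≈ 191.75)
(n + 1231)² = (767/4 + 1231)² = (5691/4)² = 32387481/16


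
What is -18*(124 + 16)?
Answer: -2520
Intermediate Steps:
-18*(124 + 16) = -18*140 = -2520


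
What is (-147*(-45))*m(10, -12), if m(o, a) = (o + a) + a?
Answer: -92610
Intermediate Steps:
m(o, a) = o + 2*a (m(o, a) = (a + o) + a = o + 2*a)
(-147*(-45))*m(10, -12) = (-147*(-45))*(10 + 2*(-12)) = 6615*(10 - 24) = 6615*(-14) = -92610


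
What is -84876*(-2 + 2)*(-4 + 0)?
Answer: 0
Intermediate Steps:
-84876*(-2 + 2)*(-4 + 0) = -0*(-4) = -84876*0 = 0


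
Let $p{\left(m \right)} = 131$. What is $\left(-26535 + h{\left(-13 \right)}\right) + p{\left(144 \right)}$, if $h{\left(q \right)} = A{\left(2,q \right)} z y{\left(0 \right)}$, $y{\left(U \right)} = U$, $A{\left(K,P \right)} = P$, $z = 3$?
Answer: $-26404$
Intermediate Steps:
$h{\left(q \right)} = 0$ ($h{\left(q \right)} = q 3 \cdot 0 = 3 q 0 = 0$)
$\left(-26535 + h{\left(-13 \right)}\right) + p{\left(144 \right)} = \left(-26535 + 0\right) + 131 = -26535 + 131 = -26404$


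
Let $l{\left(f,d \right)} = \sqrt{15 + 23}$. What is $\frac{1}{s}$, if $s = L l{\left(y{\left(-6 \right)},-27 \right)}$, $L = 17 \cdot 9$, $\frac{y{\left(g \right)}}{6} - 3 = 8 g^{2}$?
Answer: $\frac{\sqrt{38}}{5814} \approx 0.0010603$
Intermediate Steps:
$y{\left(g \right)} = 18 + 48 g^{2}$ ($y{\left(g \right)} = 18 + 6 \cdot 8 g^{2} = 18 + 48 g^{2}$)
$l{\left(f,d \right)} = \sqrt{38}$
$L = 153$
$s = 153 \sqrt{38} \approx 943.16$
$\frac{1}{s} = \frac{1}{153 \sqrt{38}} = \frac{\sqrt{38}}{5814}$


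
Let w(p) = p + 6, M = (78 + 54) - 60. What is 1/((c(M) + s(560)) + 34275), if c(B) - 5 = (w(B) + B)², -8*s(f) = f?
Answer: 1/56710 ≈ 1.7634e-5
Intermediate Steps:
s(f) = -f/8
M = 72 (M = 132 - 60 = 72)
w(p) = 6 + p
c(B) = 5 + (6 + 2*B)² (c(B) = 5 + ((6 + B) + B)² = 5 + (6 + 2*B)²)
1/((c(M) + s(560)) + 34275) = 1/(((5 + 4*(3 + 72)²) - ⅛*560) + 34275) = 1/(((5 + 4*75²) - 70) + 34275) = 1/(((5 + 4*5625) - 70) + 34275) = 1/(((5 + 22500) - 70) + 34275) = 1/((22505 - 70) + 34275) = 1/(22435 + 34275) = 1/56710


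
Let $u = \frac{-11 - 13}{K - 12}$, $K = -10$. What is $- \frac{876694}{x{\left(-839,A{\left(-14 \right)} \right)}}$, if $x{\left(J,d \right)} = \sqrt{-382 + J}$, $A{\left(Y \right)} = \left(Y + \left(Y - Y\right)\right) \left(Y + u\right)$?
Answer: $\frac{876694 i \sqrt{1221}}{1221} \approx 25089.0 i$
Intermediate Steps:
$u = \frac{12}{11}$ ($u = \frac{-11 - 13}{-10 - 12} = - \frac{24}{-22} = \left(-24\right) \left(- \frac{1}{22}\right) = \frac{12}{11} \approx 1.0909$)
$A{\left(Y \right)} = Y \left(\frac{12}{11} + Y\right)$ ($A{\left(Y \right)} = \left(Y + \left(Y - Y\right)\right) \left(Y + \frac{12}{11}\right) = \left(Y + 0\right) \left(\frac{12}{11} + Y\right) = Y \left(\frac{12}{11} + Y\right)$)
$- \frac{876694}{x{\left(-839,A{\left(-14 \right)} \right)}} = - \frac{876694}{\sqrt{-382 - 839}} = - \frac{876694}{\sqrt{-1221}} = - \frac{876694}{i \sqrt{1221}} = - 876694 \left(- \frac{i \sqrt{1221}}{1221}\right) = \frac{876694 i \sqrt{1221}}{1221}$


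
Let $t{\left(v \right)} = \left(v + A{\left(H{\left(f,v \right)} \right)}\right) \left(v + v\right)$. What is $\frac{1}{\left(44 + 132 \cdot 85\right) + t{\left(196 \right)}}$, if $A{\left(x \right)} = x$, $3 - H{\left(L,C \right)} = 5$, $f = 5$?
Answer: $\frac{1}{87312} \approx 1.1453 \cdot 10^{-5}$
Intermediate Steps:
$H{\left(L,C \right)} = -2$ ($H{\left(L,C \right)} = 3 - 5 = -2$)
$t{\left(v \right)} = 2 v \left(-2 + v\right)$ ($t{\left(v \right)} = \left(v - 2\right) \left(v + v\right) = \left(-2 + v\right) 2 v = 2 v \left(-2 + v\right)$)
$\frac{1}{\left(44 + 132 \cdot 85\right) + t{\left(196 \right)}} = \frac{1}{\left(44 + 132 \cdot 85\right) + 2 \cdot 196 \left(-2 + 196\right)} = \frac{1}{\left(44 + 11220\right) + 2 \cdot 196 \cdot 194} = \frac{1}{11264 + 76048} = \frac{1}{87312}$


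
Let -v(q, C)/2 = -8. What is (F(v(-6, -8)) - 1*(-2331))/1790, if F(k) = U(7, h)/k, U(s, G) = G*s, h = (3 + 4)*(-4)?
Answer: 1855/1432 ≈ 1.2954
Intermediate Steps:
h = -28 (h = 7*(-4) = -28)
v(q, C) = 16 (v(q, C) = -2*(-8) = 16)
F(k) = -196/k (F(k) = (-28*7)/k = -196/k)
(F(v(-6, -8)) - 1*(-2331))/1790 = (-196/16 - 1*(-2331))/1790 = (-196*1/16 + 2331)*(1/1790) = (-49/4 + 2331)*(1/1790) = (9275/4)*(1/1790) = 1855/1432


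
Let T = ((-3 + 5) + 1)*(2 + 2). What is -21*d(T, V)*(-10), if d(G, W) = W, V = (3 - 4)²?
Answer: 210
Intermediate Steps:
T = 12 (T = (2 + 1)*4 = 3*4 = 12)
V = 1 (V = (-1)² = 1)
-21*d(T, V)*(-10) = -21*1*(-10) = -21*(-10) = 210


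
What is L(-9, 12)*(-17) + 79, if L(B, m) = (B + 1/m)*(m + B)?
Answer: 2135/4 ≈ 533.75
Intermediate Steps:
L(B, m) = (B + m)*(B + 1/m) (L(B, m) = (B + 1/m)*(B + m) = (B + m)*(B + 1/m))
L(-9, 12)*(-17) + 79 = (1 + (-9)² - 9*12 - 9/12)*(-17) + 79 = (1 + 81 - 108 - 9*1/12)*(-17) + 79 = (1 + 81 - 108 - ¾)*(-17) + 79 = -107/4*(-17) + 79 = 1819/4 + 79 = 2135/4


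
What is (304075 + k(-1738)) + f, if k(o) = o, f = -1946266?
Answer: -1643929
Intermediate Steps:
(304075 + k(-1738)) + f = (304075 - 1738) - 1946266 = 302337 - 1946266 = -1643929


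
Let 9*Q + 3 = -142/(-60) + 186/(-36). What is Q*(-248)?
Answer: 7192/45 ≈ 159.82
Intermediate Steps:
Q = -29/45 (Q = -⅓ + (-142/(-60) + 186/(-36))/9 = -⅓ + (-142*(-1/60) + 186*(-1/36))/9 = -⅓ + (71/30 - 31/6)/9 = -⅓ + (⅑)*(-14/5) = -⅓ - 14/45 = -29/45 ≈ -0.64444)
Q*(-248) = -29/45*(-248) = 7192/45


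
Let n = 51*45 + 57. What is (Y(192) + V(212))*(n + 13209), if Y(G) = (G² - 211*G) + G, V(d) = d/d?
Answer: -53763255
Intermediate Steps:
V(d) = 1
n = 2352 (n = 2295 + 57 = 2352)
Y(G) = G² - 210*G
(Y(192) + V(212))*(n + 13209) = (192*(-210 + 192) + 1)*(2352 + 13209) = (192*(-18) + 1)*15561 = (-3456 + 1)*15561 = -3455*15561 = -53763255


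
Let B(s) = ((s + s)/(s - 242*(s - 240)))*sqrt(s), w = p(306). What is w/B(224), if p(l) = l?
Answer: 2448*sqrt(14)/49 ≈ 186.93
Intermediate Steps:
w = 306
B(s) = 2*s**(3/2)/(58080 - 241*s) (B(s) = ((2*s)/(s - 242*(-240 + s)))*sqrt(s) = ((2*s)/(s + (58080 - 242*s)))*sqrt(s) = ((2*s)/(58080 - 241*s))*sqrt(s) = (2*s/(58080 - 241*s))*sqrt(s) = 2*s**(3/2)/(58080 - 241*s))
w/B(224) = 306/((-2*224**(3/2)/(-58080 + 241*224))) = 306/((-2*896*sqrt(14)/(-58080 + 53984))) = 306/((-2*896*sqrt(14)/(-4096))) = 306/((-2*896*sqrt(14)*(-1/4096))) = 306/((7*sqrt(14)/16)) = 306*(8*sqrt(14)/49) = 2448*sqrt(14)/49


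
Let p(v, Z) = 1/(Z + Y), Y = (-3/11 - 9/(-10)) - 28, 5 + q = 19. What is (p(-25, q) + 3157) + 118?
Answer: 4817415/1471 ≈ 3274.9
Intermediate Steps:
q = 14 (q = -5 + 19 = 14)
Y = -3011/110 (Y = (-3*1/11 - 9*(-⅒)) - 28 = (-3/11 + 9/10) - 28 = 69/110 - 28 = -3011/110 ≈ -27.373)
p(v, Z) = 1/(-3011/110 + Z) (p(v, Z) = 1/(Z - 3011/110) = 1/(-3011/110 + Z))
(p(-25, q) + 3157) + 118 = (110/(-3011 + 110*14) + 3157) + 118 = (110/(-3011 + 1540) + 3157) + 118 = (110/(-1471) + 3157) + 118 = (110*(-1/1471) + 3157) + 118 = (-110/1471 + 3157) + 118 = 4643837/1471 + 118 = 4817415/1471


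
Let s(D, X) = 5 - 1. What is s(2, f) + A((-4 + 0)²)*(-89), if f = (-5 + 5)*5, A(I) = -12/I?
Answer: 283/4 ≈ 70.750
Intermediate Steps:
f = 0 (f = 0*5 = 0)
s(D, X) = 4
s(2, f) + A((-4 + 0)²)*(-89) = 4 - 12/(-4 + 0)²*(-89) = 4 - 12/((-4)²)*(-89) = 4 - 12/16*(-89) = 4 - 12*1/16*(-89) = 4 - ¾*(-89) = 4 + 267/4 = 283/4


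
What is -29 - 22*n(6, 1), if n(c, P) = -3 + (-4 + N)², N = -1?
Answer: -513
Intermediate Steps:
n(c, P) = 22 (n(c, P) = -3 + (-4 - 1)² = -3 + (-5)² = -3 + 25 = 22)
-29 - 22*n(6, 1) = -29 - 22*22 = -29 - 484 = -513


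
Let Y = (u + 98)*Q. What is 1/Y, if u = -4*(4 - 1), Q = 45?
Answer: 1/3870 ≈ 0.00025840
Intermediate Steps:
u = -12 (u = -4*3 = -12)
Y = 3870 (Y = (-12 + 98)*45 = 86*45 = 3870)
1/Y = 1/3870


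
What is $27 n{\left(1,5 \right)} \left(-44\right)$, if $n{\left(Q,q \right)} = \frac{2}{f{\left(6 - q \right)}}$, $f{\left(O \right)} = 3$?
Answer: $-792$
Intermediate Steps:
$n{\left(Q,q \right)} = \frac{2}{3}$
$27 n{\left(1,5 \right)} \left(-44\right) = 27 \cdot \frac{2}{3} \left(-44\right) = 18 \left(-44\right) = -792$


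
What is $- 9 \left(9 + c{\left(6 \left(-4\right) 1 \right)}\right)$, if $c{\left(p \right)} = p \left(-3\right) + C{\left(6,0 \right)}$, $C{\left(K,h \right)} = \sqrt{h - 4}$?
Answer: $-729 - 18 i \approx -729.0 - 18.0 i$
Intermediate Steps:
$C{\left(K,h \right)} = \sqrt{-4 + h}$
$c{\left(p \right)} = - 3 p + 2 i$ ($c{\left(p \right)} = p \left(-3\right) + \sqrt{-4 + 0} = - 3 p + \sqrt{-4} = - 3 p + 2 i$)
$- 9 \left(9 + c{\left(6 \left(-4\right) 1 \right)}\right) = - 9 \left(9 - \left(- 2 i + 3 \cdot 6 \left(-4\right) 1\right)\right) = - 9 \left(9 - \left(- 2 i + 3 \left(-24\right) 1\right)\right) = - 9 \left(9 + \left(\left(-3\right) \left(-24\right) + 2 i\right)\right) = - 9 \left(9 + \left(72 + 2 i\right)\right) = - 9 \left(81 + 2 i\right) = -729 - 18 i$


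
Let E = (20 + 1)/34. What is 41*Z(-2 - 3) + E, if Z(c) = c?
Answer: -6949/34 ≈ -204.38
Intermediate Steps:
E = 21/34 (E = 21*(1/34) = 21/34 ≈ 0.61765)
41*Z(-2 - 3) + E = 41*(-2 - 3) + 21/34 = 41*(-5) + 21/34 = -205 + 21/34 = -6949/34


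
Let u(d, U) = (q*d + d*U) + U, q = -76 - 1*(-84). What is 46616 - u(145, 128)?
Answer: 26768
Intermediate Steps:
q = 8 (q = -76 + 84 = 8)
u(d, U) = U + 8*d + U*d (u(d, U) = (8*d + d*U) + U = (8*d + U*d) + U = U + 8*d + U*d)
46616 - u(145, 128) = 46616 - (128 + 8*145 + 128*145) = 46616 - (128 + 1160 + 18560) = 46616 - 1*19848 = 46616 - 19848 = 26768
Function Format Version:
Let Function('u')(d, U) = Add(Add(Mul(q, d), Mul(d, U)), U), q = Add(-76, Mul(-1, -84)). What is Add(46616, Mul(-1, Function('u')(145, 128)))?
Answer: 26768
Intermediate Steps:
q = 8 (q = Add(-76, 84) = 8)
Function('u')(d, U) = Add(U, Mul(8, d), Mul(U, d)) (Function('u')(d, U) = Add(Add(Mul(8, d), Mul(d, U)), U) = Add(Add(Mul(8, d), Mul(U, d)), U) = Add(U, Mul(8, d), Mul(U, d)))
Add(46616, Mul(-1, Function('u')(145, 128))) = Add(46616, Mul(-1, Add(128, Mul(8, 145), Mul(128, 145)))) = Add(46616, Mul(-1, Add(128, 1160, 18560))) = Add(46616, Mul(-1, 19848)) = Add(46616, -19848) = 26768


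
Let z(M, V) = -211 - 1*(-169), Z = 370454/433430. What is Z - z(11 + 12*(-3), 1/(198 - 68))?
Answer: 9287257/216715 ≈ 42.855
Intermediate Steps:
Z = 185227/216715 (Z = 370454*(1/433430) = 185227/216715 ≈ 0.85470)
z(M, V) = -42 (z(M, V) = -211 + 169 = -42)
Z - z(11 + 12*(-3), 1/(198 - 68)) = 185227/216715 - 1*(-42) = 185227/216715 + 42 = 9287257/216715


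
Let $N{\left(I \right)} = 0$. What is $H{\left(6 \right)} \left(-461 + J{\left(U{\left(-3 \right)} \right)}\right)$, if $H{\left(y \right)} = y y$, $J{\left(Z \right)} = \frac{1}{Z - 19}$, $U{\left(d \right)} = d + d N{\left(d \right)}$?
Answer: $- \frac{182574}{11} \approx -16598.0$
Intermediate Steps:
$U{\left(d \right)} = d$ ($U{\left(d \right)} = d + d 0 = d + 0 = d$)
$J{\left(Z \right)} = \frac{1}{-19 + Z}$
$H{\left(y \right)} = y^{2}$
$H{\left(6 \right)} \left(-461 + J{\left(U{\left(-3 \right)} \right)}\right) = 6^{2} \left(-461 + \frac{1}{-19 - 3}\right) = 36 \left(-461 + \frac{1}{-22}\right) = 36 \left(-461 - \frac{1}{22}\right) = 36 \left(- \frac{10143}{22}\right) = - \frac{182574}{11}$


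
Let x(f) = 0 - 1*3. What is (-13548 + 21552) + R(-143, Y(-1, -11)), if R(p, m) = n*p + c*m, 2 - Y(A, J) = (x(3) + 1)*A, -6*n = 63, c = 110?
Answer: 19011/2 ≈ 9505.5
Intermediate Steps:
x(f) = -3 (x(f) = 0 - 3 = -3)
n = -21/2 (n = -⅙*63 = -21/2 ≈ -10.500)
Y(A, J) = 2 + 2*A (Y(A, J) = 2 - (-3 + 1)*A = 2 - (-2)*A = 2 + 2*A)
R(p, m) = 110*m - 21*p/2 (R(p, m) = -21*p/2 + 110*m = 110*m - 21*p/2)
(-13548 + 21552) + R(-143, Y(-1, -11)) = (-13548 + 21552) + (110*(2 + 2*(-1)) - 21/2*(-143)) = 8004 + (110*(2 - 2) + 3003/2) = 8004 + (110*0 + 3003/2) = 8004 + (0 + 3003/2) = 8004 + 3003/2 = 19011/2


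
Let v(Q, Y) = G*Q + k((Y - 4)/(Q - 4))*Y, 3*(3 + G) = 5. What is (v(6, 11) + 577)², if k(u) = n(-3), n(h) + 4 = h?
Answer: 242064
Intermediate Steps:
n(h) = -4 + h
k(u) = -7 (k(u) = -4 - 3 = -7)
G = -4/3 (G = -3 + (⅓)*5 = -3 + 5/3 = -4/3 ≈ -1.3333)
v(Q, Y) = -7*Y - 4*Q/3 (v(Q, Y) = -4*Q/3 - 7*Y = -7*Y - 4*Q/3)
(v(6, 11) + 577)² = ((-7*11 - 4/3*6) + 577)² = ((-77 - 8) + 577)² = (-85 + 577)² = 492² = 242064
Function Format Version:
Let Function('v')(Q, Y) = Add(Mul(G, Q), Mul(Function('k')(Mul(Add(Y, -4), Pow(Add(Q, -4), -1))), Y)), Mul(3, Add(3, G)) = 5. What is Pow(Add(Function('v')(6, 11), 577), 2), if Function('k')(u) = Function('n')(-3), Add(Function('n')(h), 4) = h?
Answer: 242064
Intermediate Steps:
Function('n')(h) = Add(-4, h)
Function('k')(u) = -7 (Function('k')(u) = Add(-4, -3) = -7)
G = Rational(-4, 3) (G = Add(-3, Mul(Rational(1, 3), 5)) = Add(-3, Rational(5, 3)) = Rational(-4, 3) ≈ -1.3333)
Function('v')(Q, Y) = Add(Mul(-7, Y), Mul(Rational(-4, 3), Q)) (Function('v')(Q, Y) = Add(Mul(Rational(-4, 3), Q), Mul(-7, Y)) = Add(Mul(-7, Y), Mul(Rational(-4, 3), Q)))
Pow(Add(Function('v')(6, 11), 577), 2) = Pow(Add(Add(Mul(-7, 11), Mul(Rational(-4, 3), 6)), 577), 2) = Pow(Add(Add(-77, -8), 577), 2) = Pow(Add(-85, 577), 2) = Pow(492, 2) = 242064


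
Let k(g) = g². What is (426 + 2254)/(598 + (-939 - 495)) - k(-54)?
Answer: -610114/209 ≈ -2919.2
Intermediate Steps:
(426 + 2254)/(598 + (-939 - 495)) - k(-54) = (426 + 2254)/(598 + (-939 - 495)) - 1*(-54)² = 2680/(598 - 1434) - 1*2916 = 2680/(-836) - 2916 = 2680*(-1/836) - 2916 = -670/209 - 2916 = -610114/209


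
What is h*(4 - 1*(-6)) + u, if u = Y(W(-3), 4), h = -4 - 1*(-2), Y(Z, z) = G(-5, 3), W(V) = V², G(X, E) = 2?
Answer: -18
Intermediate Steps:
Y(Z, z) = 2
h = -2 (h = -4 + 2 = -2)
u = 2
h*(4 - 1*(-6)) + u = -2*(4 - 1*(-6)) + 2 = -2*(4 + 6) + 2 = -2*10 + 2 = -20 + 2 = -18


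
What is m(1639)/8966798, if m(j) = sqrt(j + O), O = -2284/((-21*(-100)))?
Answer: 8*sqrt(70539)/470756895 ≈ 4.5134e-6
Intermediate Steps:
O = -571/525 (O = -2284/2100 = -2284*1/2100 = -571/525 ≈ -1.0876)
m(j) = sqrt(-571/525 + j) (m(j) = sqrt(j - 571/525) = sqrt(-571/525 + j))
m(1639)/8966798 = (sqrt(-11991 + 11025*1639)/105)/8966798 = (sqrt(-11991 + 18069975)/105)*(1/8966798) = (sqrt(18057984)/105)*(1/8966798) = ((16*sqrt(70539))/105)*(1/8966798) = (16*sqrt(70539)/105)*(1/8966798) = 8*sqrt(70539)/470756895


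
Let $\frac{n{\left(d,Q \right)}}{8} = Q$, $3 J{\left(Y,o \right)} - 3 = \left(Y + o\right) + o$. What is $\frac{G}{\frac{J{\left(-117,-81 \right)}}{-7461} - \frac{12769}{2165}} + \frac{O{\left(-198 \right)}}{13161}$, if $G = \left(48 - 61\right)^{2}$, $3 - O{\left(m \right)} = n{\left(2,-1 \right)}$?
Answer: $- \frac{35926746776966}{1251220599969} \approx -28.713$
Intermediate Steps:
$J{\left(Y,o \right)} = 1 + \frac{Y}{3} + \frac{2 o}{3}$ ($J{\left(Y,o \right)} = 1 + \frac{\left(Y + o\right) + o}{3} = 1 + \frac{Y + 2 o}{3} = 1 + \left(\frac{Y}{3} + \frac{2 o}{3}\right) = 1 + \frac{Y}{3} + \frac{2 o}{3}$)
$n{\left(d,Q \right)} = 8 Q$
$O{\left(m \right)} = 11$ ($O{\left(m \right)} = 3 - 8 \left(-1\right) = 3 - -8 = 3 + 8 = 11$)
$G = 169$ ($G = \left(-13\right)^{2} = 169$)
$\frac{G}{\frac{J{\left(-117,-81 \right)}}{-7461} - \frac{12769}{2165}} + \frac{O{\left(-198 \right)}}{13161} = \frac{169}{\frac{1 + \frac{1}{3} \left(-117\right) + \frac{2}{3} \left(-81\right)}{-7461} - \frac{12769}{2165}} + \frac{11}{13161} = \frac{169}{\left(1 - 39 - 54\right) \left(- \frac{1}{7461}\right) - \frac{12769}{2165}} + 11 \cdot \frac{1}{13161} = \frac{169}{\left(-92\right) \left(- \frac{1}{7461}\right) - \frac{12769}{2165}} + \frac{11}{13161} = \frac{169}{\frac{92}{7461} - \frac{12769}{2165}} + \frac{11}{13161} = \frac{169}{- \frac{95070329}{16153065}} + \frac{11}{13161} = 169 \left(- \frac{16153065}{95070329}\right) + \frac{11}{13161} = - \frac{2729867985}{95070329} + \frac{11}{13161} = - \frac{35926746776966}{1251220599969}$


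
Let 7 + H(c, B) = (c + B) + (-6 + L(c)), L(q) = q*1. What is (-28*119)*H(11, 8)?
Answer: -56644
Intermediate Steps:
L(q) = q
H(c, B) = -13 + B + 2*c (H(c, B) = -7 + ((c + B) + (-6 + c)) = -7 + ((B + c) + (-6 + c)) = -7 + (-6 + B + 2*c) = -13 + B + 2*c)
(-28*119)*H(11, 8) = (-28*119)*(-13 + 8 + 2*11) = -3332*(-13 + 8 + 22) = -3332*17 = -56644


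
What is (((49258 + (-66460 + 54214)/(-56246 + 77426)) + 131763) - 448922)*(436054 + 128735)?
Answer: -534116761482519/3530 ≈ -1.5131e+11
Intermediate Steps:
(((49258 + (-66460 + 54214)/(-56246 + 77426)) + 131763) - 448922)*(436054 + 128735) = (((49258 - 12246/21180) + 131763) - 448922)*564789 = (((49258 - 12246*1/21180) + 131763) - 448922)*564789 = (((49258 - 2041/3530) + 131763) - 448922)*564789 = ((173878699/3530 + 131763) - 448922)*564789 = (639002089/3530 - 448922)*564789 = -945692571/3530*564789 = -534116761482519/3530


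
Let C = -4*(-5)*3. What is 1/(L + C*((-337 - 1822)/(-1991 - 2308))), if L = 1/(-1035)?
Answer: 1483155/44689867 ≈ 0.033188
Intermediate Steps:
L = -1/1035 ≈ -0.00096618
C = 60 (C = 20*3 = 60)
1/(L + C*((-337 - 1822)/(-1991 - 2308))) = 1/(-1/1035 + 60*((-337 - 1822)/(-1991 - 2308))) = 1/(-1/1035 + 60*(-2159/(-4299))) = 1/(-1/1035 + 60*(-2159*(-1/4299))) = 1/(-1/1035 + 60*(2159/4299)) = 1/(-1/1035 + 43180/1433) = 1/(44689867/1483155) = 1483155/44689867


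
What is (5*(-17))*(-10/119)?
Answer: 50/7 ≈ 7.1429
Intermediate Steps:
(5*(-17))*(-10/119) = -(-850)/119 = -85*(-10/119) = 50/7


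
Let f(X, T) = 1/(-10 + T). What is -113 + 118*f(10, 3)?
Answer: -909/7 ≈ -129.86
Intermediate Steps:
-113 + 118*f(10, 3) = -113 + 118/(-10 + 3) = -113 + 118/(-7) = -113 + 118*(-⅐) = -113 - 118/7 = -909/7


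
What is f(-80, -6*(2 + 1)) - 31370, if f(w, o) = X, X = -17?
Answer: -31387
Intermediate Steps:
f(w, o) = -17
f(-80, -6*(2 + 1)) - 31370 = -17 - 31370 = -31387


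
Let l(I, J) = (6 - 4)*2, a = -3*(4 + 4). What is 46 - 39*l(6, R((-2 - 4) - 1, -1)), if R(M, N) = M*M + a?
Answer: -110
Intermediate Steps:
a = -24 (a = -3*8 = -24)
R(M, N) = -24 + M² (R(M, N) = M*M - 24 = M² - 24 = -24 + M²)
l(I, J) = 4 (l(I, J) = 2*2 = 4)
46 - 39*l(6, R((-2 - 4) - 1, -1)) = 46 - 39*4 = 46 - 156 = -110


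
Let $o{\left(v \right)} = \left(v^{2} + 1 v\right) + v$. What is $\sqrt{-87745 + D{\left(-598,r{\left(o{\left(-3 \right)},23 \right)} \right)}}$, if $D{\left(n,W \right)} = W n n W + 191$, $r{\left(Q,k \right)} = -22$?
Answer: $\sqrt{172992782} \approx 13153.0$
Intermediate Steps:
$o{\left(v \right)} = v^{2} + 2 v$ ($o{\left(v \right)} = \left(v^{2} + v\right) + v = \left(v + v^{2}\right) + v = v^{2} + 2 v$)
$D{\left(n,W \right)} = 191 + W^{2} n^{2}$ ($D{\left(n,W \right)} = W n^{2} W + 191 = W^{2} n^{2} + 191 = 191 + W^{2} n^{2}$)
$\sqrt{-87745 + D{\left(-598,r{\left(o{\left(-3 \right)},23 \right)} \right)}} = \sqrt{-87745 + \left(191 + \left(-22\right)^{2} \left(-598\right)^{2}\right)} = \sqrt{-87745 + \left(191 + 484 \cdot 357604\right)} = \sqrt{-87745 + \left(191 + 173080336\right)} = \sqrt{-87745 + 173080527} = \sqrt{172992782}$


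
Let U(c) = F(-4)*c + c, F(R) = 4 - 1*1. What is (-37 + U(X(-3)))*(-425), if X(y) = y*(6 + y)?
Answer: 31025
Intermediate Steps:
F(R) = 3 (F(R) = 4 - 1 = 3)
U(c) = 4*c (U(c) = 3*c + c = 4*c)
(-37 + U(X(-3)))*(-425) = (-37 + 4*(-3*(6 - 3)))*(-425) = (-37 + 4*(-3*3))*(-425) = (-37 + 4*(-9))*(-425) = (-37 - 36)*(-425) = -73*(-425) = 31025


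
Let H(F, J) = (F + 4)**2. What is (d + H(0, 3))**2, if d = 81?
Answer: 9409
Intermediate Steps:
H(F, J) = (4 + F)**2
(d + H(0, 3))**2 = (81 + (4 + 0)**2)**2 = (81 + 4**2)**2 = (81 + 16)**2 = 97**2 = 9409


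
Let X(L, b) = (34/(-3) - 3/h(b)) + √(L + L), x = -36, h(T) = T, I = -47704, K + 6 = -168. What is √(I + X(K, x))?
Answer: √(-190861 + 8*I*√87)/2 ≈ 0.0427 + 218.44*I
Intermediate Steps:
K = -174 (K = -6 - 168 = -174)
X(L, b) = -34/3 - 3/b + √2*√L (X(L, b) = (34/(-3) - 3/b) + √(L + L) = (34*(-⅓) - 3/b) + √(2*L) = (-34/3 - 3/b) + √2*√L = -34/3 - 3/b + √2*√L)
√(I + X(K, x)) = √(-47704 + (-34/3 - 3/(-36) + √2*√(-174))) = √(-47704 + (-34/3 - 3*(-1/36) + √2*(I*√174))) = √(-47704 + (-34/3 + 1/12 + 2*I*√87)) = √(-47704 + (-45/4 + 2*I*√87)) = √(-190861/4 + 2*I*√87)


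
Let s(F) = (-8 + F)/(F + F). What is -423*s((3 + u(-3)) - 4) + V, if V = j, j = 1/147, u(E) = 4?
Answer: 103637/294 ≈ 352.51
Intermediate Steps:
j = 1/147 ≈ 0.0068027
V = 1/147 ≈ 0.0068027
s(F) = (-8 + F)/(2*F) (s(F) = (-8 + F)/((2*F)) = (-8 + F)*(1/(2*F)) = (-8 + F)/(2*F))
-423*s((3 + u(-3)) - 4) + V = -423*(-8 + ((3 + 4) - 4))/(2*((3 + 4) - 4)) + 1/147 = -423*(-8 + (7 - 4))/(2*(7 - 4)) + 1/147 = -423*(-8 + 3)/(2*3) + 1/147 = -423*(-5)/(2*3) + 1/147 = -423*(-⅚) + 1/147 = 705/2 + 1/147 = 103637/294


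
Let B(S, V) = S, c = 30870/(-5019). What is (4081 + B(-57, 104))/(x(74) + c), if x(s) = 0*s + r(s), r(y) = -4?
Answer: -480868/1213 ≈ -396.43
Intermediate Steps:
c = -1470/239 (c = 30870*(-1/5019) = -1470/239 ≈ -6.1506)
x(s) = -4 (x(s) = 0*s - 4 = 0 - 4 = -4)
(4081 + B(-57, 104))/(x(74) + c) = (4081 - 57)/(-4 - 1470/239) = 4024/(-2426/239) = 4024*(-239/2426) = -480868/1213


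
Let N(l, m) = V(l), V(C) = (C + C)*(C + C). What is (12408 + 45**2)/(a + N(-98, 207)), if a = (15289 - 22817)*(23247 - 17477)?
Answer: -283/850944 ≈ -0.00033257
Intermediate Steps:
V(C) = 4*C**2 (V(C) = (2*C)*(2*C) = 4*C**2)
a = -43436560 (a = -7528*5770 = -43436560)
N(l, m) = 4*l**2
(12408 + 45**2)/(a + N(-98, 207)) = (12408 + 45**2)/(-43436560 + 4*(-98)**2) = (12408 + 2025)/(-43436560 + 4*9604) = 14433/(-43436560 + 38416) = 14433/(-43398144) = 14433*(-1/43398144) = -283/850944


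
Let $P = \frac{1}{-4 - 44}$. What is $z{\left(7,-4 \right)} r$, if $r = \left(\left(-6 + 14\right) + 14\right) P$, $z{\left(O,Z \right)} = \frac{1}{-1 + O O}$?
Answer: $- \frac{11}{1152} \approx -0.0095486$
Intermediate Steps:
$z{\left(O,Z \right)} = \frac{1}{-1 + O^{2}}$
$P = - \frac{1}{48}$ ($P = \frac{1}{-48} = - \frac{1}{48} \approx -0.020833$)
$r = - \frac{11}{24}$ ($r = \left(\left(-6 + 14\right) + 14\right) \left(- \frac{1}{48}\right) = \left(8 + 14\right) \left(- \frac{1}{48}\right) = 22 \left(- \frac{1}{48}\right) = - \frac{11}{24} \approx -0.45833$)
$z{\left(7,-4 \right)} r = \frac{1}{-1 + 7^{2}} \left(- \frac{11}{24}\right) = \frac{1}{-1 + 49} \left(- \frac{11}{24}\right) = \frac{1}{48} \left(- \frac{11}{24}\right) = - \frac{11}{1152}$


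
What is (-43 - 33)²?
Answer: 5776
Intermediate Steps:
(-43 - 33)² = (-76)² = 5776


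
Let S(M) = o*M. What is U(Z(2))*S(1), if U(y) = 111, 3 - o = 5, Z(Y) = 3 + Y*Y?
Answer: -222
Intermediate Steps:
Z(Y) = 3 + Y²
o = -2 (o = 3 - 1*5 = 3 - 5 = -2)
S(M) = -2*M
U(Z(2))*S(1) = 111*(-2*1) = 111*(-2) = -222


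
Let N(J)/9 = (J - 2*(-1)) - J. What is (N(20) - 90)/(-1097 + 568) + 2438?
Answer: 1289774/529 ≈ 2438.1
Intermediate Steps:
N(J) = 18 (N(J) = 9*((J - 2*(-1)) - J) = 9*((J + 2) - J) = 9*((2 + J) - J) = 9*2 = 18)
(N(20) - 90)/(-1097 + 568) + 2438 = (18 - 90)/(-1097 + 568) + 2438 = -72/(-529) + 2438 = -72*(-1/529) + 2438 = 72/529 + 2438 = 1289774/529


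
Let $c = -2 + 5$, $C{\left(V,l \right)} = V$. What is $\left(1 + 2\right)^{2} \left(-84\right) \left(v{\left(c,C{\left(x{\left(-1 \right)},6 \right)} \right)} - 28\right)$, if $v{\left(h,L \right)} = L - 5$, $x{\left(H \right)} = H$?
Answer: $25704$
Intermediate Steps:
$c = 3$
$v{\left(h,L \right)} = -5 + L$
$\left(1 + 2\right)^{2} \left(-84\right) \left(v{\left(c,C{\left(x{\left(-1 \right)},6 \right)} \right)} - 28\right) = \left(1 + 2\right)^{2} \left(-84\right) \left(\left(-5 - 1\right) - 28\right) = 3^{2} \left(-84\right) \left(-6 - 28\right) = 9 \left(-84\right) \left(-34\right) = \left(-756\right) \left(-34\right) = 25704$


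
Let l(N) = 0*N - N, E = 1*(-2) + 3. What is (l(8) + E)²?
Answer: 49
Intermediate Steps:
E = 1 (E = -2 + 3 = 1)
l(N) = -N (l(N) = 0 - N = -N)
(l(8) + E)² = (-1*8 + 1)² = (-8 + 1)² = (-7)² = 49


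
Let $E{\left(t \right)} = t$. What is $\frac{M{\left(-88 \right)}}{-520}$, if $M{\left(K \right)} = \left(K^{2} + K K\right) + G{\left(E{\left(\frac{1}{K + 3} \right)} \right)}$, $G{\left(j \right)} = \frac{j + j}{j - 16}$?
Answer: $- \frac{2107917}{70772} \approx -29.785$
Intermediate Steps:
$G{\left(j \right)} = \frac{2 j}{-16 + j}$
$M{\left(K \right)} = 2 K^{2} + \frac{2}{\left(-16 + \frac{1}{3 + K}\right) \left(3 + K\right)}$ ($M{\left(K \right)} = \left(K^{2} + K K\right) + \frac{2}{\left(K + 3\right) \left(-16 + \frac{1}{K + 3}\right)} = \left(K^{2} + K^{2}\right) + \frac{2}{\left(3 + K\right) \left(-16 + \frac{1}{3 + K}\right)} = 2 K^{2} + \frac{2}{\left(-16 + \frac{1}{3 + K}\right) \left(3 + K\right)}$)
$\frac{M{\left(-88 \right)}}{-520} = \frac{2 \frac{1}{47 + 16 \left(-88\right)} \left(-1 + \left(-88\right)^{2} \left(47 + 16 \left(-88\right)\right)\right)}{-520} = \frac{2 \left(-1 + 7744 \left(47 - 1408\right)\right)}{47 - 1408} \left(- \frac{1}{520}\right) = \frac{2 \left(-1 + 7744 \left(-1361\right)\right)}{-1361} \left(- \frac{1}{520}\right) = 2 \left(- \frac{1}{1361}\right) \left(-1 - 10539584\right) \left(- \frac{1}{520}\right) = 2 \left(- \frac{1}{1361}\right) \left(-10539585\right) \left(- \frac{1}{520}\right) = \frac{21079170}{1361} \left(- \frac{1}{520}\right) = - \frac{2107917}{70772}$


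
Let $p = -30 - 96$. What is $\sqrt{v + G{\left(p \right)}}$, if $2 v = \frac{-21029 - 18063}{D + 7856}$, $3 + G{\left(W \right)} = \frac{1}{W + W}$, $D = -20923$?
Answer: $\frac{i \sqrt{454246670563}}{548814} \approx 1.2281 i$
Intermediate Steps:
$p = -126$
$G{\left(W \right)} = -3 + \frac{1}{2 W}$ ($G{\left(W \right)} = -3 + \frac{1}{W + W} = -3 + \frac{1}{2 W}$)
$v = \frac{19546}{13067}$ ($v = \frac{\left(-21029 - 18063\right) \frac{1}{-20923 + 7856}}{2} = \frac{\left(-39092\right) \frac{1}{-13067}}{2} = \frac{\left(-39092\right) \left(- \frac{1}{13067}\right)}{2} = \frac{1}{2} \cdot \frac{39092}{13067} = \frac{19546}{13067} \approx 1.4958$)
$\sqrt{v + G{\left(p \right)}} = \sqrt{\frac{19546}{13067} - \left(3 - \frac{1}{2 \left(-126\right)}\right)} = \sqrt{\frac{19546}{13067} + \left(-3 + \frac{1}{2} \left(- \frac{1}{126}\right)\right)} = \sqrt{\frac{19546}{13067} - \frac{757}{252}} = \sqrt{- \frac{4966127}{3292884}} = \frac{i \sqrt{454246670563}}{548814}$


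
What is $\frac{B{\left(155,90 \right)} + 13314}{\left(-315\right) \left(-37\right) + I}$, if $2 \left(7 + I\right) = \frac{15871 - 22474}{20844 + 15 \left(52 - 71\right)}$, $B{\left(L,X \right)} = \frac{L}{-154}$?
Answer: $\frac{182467889}{159645287} \approx 1.143$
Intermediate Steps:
$B{\left(L,X \right)} = - \frac{L}{154}$ ($B{\left(L,X \right)} = L \left(- \frac{1}{154}\right) = - \frac{L}{154}$)
$I = - \frac{98143}{13706}$ ($I = -7 + \frac{\left(15871 - 22474\right) \frac{1}{20844 + 15 \left(52 - 71\right)}}{2} = -7 + \frac{\left(-6603\right) \frac{1}{20844 + 15 \left(-19\right)}}{2} = -7 + \frac{\left(-6603\right) \frac{1}{20844 - 285}}{2} = -7 + \frac{\left(-6603\right) \frac{1}{20559}}{2} = -7 + \frac{1}{2} \left(- \frac{2201}{6853}\right) = -7 - \frac{2201}{13706} = - \frac{98143}{13706} \approx -7.1606$)
$\frac{B{\left(155,90 \right)} + 13314}{\left(-315\right) \left(-37\right) + I} = \frac{\left(- \frac{1}{154}\right) 155 + 13314}{\left(-315\right) \left(-37\right) - \frac{98143}{13706}} = \frac{- \frac{155}{154} + 13314}{11655 - \frac{98143}{13706}} = \frac{2050201}{154 \cdot \frac{159645287}{13706}} = \frac{2050201}{154} \cdot \frac{13706}{159645287} = \frac{182467889}{159645287}$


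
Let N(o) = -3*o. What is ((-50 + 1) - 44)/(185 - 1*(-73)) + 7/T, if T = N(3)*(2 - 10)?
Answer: -815/3096 ≈ -0.26324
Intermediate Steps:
T = 72 (T = (-3*3)*(2 - 10) = -9*(-8) = 72)
((-50 + 1) - 44)/(185 - 1*(-73)) + 7/T = ((-50 + 1) - 44)/(185 - 1*(-73)) + 7/72 = (-49 - 44)/(185 + 73) + 7*(1/72) = -93/258 + 7/72 = -93*1/258 + 7/72 = -31/86 + 7/72 = -815/3096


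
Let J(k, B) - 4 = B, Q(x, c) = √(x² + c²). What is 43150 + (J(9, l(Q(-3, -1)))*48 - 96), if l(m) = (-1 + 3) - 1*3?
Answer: 43198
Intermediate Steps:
Q(x, c) = √(c² + x²)
l(m) = -1 (l(m) = 2 - 3 = -1)
J(k, B) = 4 + B
43150 + (J(9, l(Q(-3, -1)))*48 - 96) = 43150 + ((4 - 1)*48 - 96) = 43150 + (3*48 - 96) = 43150 + (144 - 96) = 43150 + 48 = 43198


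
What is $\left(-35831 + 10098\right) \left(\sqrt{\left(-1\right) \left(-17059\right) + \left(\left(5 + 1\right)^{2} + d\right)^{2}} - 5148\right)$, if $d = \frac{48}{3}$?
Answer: $132473484 - 25733 \sqrt{19763} \approx 1.2886 \cdot 10^{8}$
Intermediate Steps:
$d = 16$ ($d = 48 \cdot \frac{1}{3} = 16$)
$\left(-35831 + 10098\right) \left(\sqrt{\left(-1\right) \left(-17059\right) + \left(\left(5 + 1\right)^{2} + d\right)^{2}} - 5148\right) = \left(-35831 + 10098\right) \left(\sqrt{\left(-1\right) \left(-17059\right) + \left(\left(5 + 1\right)^{2} + 16\right)^{2}} - 5148\right) = - 25733 \left(\sqrt{17059 + \left(6^{2} + 16\right)^{2}} - 5148\right) = - 25733 \left(\sqrt{17059 + \left(36 + 16\right)^{2}} - 5148\right) = - 25733 \left(\sqrt{17059 + 52^{2}} - 5148\right) = - 25733 \left(\sqrt{17059 + 2704} - 5148\right) = - 25733 \left(\sqrt{19763} - 5148\right) = - 25733 \left(-5148 + \sqrt{19763}\right) = 132473484 - 25733 \sqrt{19763}$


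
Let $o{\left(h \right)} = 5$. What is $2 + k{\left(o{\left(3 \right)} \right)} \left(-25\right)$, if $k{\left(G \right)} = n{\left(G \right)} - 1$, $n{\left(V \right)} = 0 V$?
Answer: $27$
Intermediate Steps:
$n{\left(V \right)} = 0$
$k{\left(G \right)} = -1$ ($k{\left(G \right)} = 0 - 1 = -1$)
$2 + k{\left(o{\left(3 \right)} \right)} \left(-25\right) = 2 - -25 = 2 + 25 = 27$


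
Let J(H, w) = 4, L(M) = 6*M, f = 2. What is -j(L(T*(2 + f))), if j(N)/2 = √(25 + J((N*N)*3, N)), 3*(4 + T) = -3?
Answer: -2*√29 ≈ -10.770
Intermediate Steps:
T = -5 (T = -4 + (⅓)*(-3) = -4 - 1 = -5)
j(N) = 2*√29 (j(N) = 2*√(25 + 4) = 2*√29)
-j(L(T*(2 + f))) = -2*√29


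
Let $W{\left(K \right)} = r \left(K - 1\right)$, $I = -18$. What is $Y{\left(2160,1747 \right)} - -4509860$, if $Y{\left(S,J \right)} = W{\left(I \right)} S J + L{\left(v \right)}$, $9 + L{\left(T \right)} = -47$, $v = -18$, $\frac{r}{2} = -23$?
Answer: $3302566284$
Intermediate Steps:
$r = -46$ ($r = 2 \left(-23\right) = -46$)
$L{\left(T \right)} = -56$ ($L{\left(T \right)} = -9 - 47 = -56$)
$W{\left(K \right)} = 46 - 46 K$ ($W{\left(K \right)} = - 46 \left(K - 1\right) = - 46 \left(-1 + K\right) = 46 - 46 K$)
$Y{\left(S,J \right)} = -56 + 874 J S$ ($Y{\left(S,J \right)} = \left(46 - -828\right) S J - 56 = \left(46 + 828\right) S J - 56 = 874 S J - 56 = 874 J S - 56 = -56 + 874 J S$)
$Y{\left(2160,1747 \right)} - -4509860 = \left(-56 + 874 \cdot 1747 \cdot 2160\right) - -4509860 = \left(-56 + 3298056480\right) + 4509860 = 3298056424 + 4509860 = 3302566284$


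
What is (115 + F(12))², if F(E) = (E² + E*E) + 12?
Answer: 172225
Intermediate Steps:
F(E) = 12 + 2*E² (F(E) = (E² + E²) + 12 = 2*E² + 12 = 12 + 2*E²)
(115 + F(12))² = (115 + (12 + 2*12²))² = (115 + (12 + 2*144))² = (115 + (12 + 288))² = (115 + 300)² = 415² = 172225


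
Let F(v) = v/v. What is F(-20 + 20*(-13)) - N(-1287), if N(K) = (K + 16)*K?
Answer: -1635776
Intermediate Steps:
F(v) = 1
N(K) = K*(16 + K) (N(K) = (16 + K)*K = K*(16 + K))
F(-20 + 20*(-13)) - N(-1287) = 1 - (-1287)*(16 - 1287) = 1 - (-1287)*(-1271) = 1 - 1*1635777 = 1 - 1635777 = -1635776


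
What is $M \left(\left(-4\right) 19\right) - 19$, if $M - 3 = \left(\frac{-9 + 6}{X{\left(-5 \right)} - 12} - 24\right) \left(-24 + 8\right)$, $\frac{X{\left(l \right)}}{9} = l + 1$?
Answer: $-29355$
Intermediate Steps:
$X{\left(l \right)} = 9 + 9 l$ ($X{\left(l \right)} = 9 \left(l + 1\right) = 9 \left(1 + l\right) = 9 + 9 l$)
$M = 386$ ($M = 3 + \left(\frac{-9 + 6}{\left(9 + 9 \left(-5\right)\right) - 12} - 24\right) \left(-24 + 8\right) = 3 + \left(- \frac{3}{\left(9 - 45\right) - 12} - 24\right) \left(-16\right) = 3 + \left(- \frac{3}{-36 - 12} - 24\right) \left(-16\right) = 3 + \left(- \frac{3}{-48} - 24\right) \left(-16\right) = 3 + \left(\left(-3\right) \left(- \frac{1}{48}\right) - 24\right) \left(-16\right) = 3 + \left(\frac{1}{16} - 24\right) \left(-16\right) = 3 - -383 = 3 + 383 = 386$)
$M \left(\left(-4\right) 19\right) - 19 = 386 \left(\left(-4\right) 19\right) - 19 = 386 \left(-76\right) - 19 = -29336 - 19 = -29355$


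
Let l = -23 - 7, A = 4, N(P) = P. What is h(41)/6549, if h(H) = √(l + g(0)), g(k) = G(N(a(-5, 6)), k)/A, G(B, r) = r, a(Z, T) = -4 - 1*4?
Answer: I*√30/6549 ≈ 0.00083635*I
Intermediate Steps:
a(Z, T) = -8 (a(Z, T) = -4 - 4 = -8)
l = -30
g(k) = k/4
h(H) = I*√30 (h(H) = √(-30 + (¼)*0) = √(-30 + 0) = √(-30) = I*√30)
h(41)/6549 = (I*√30)/6549 = (I*√30)*(1/6549) = I*√30/6549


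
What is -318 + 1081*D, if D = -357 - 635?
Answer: -1072670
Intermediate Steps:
D = -992
-318 + 1081*D = -318 + 1081*(-992) = -318 - 1072352 = -1072670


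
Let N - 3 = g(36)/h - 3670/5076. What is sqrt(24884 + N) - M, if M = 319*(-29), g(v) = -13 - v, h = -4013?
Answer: 9251 + sqrt(286839653521554210)/3394998 ≈ 9408.8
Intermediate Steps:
M = -9251
N = 23315489/10184994 (N = 3 + ((-13 - 1*36)/(-4013) - 3670/5076) = 3 + ((-13 - 36)*(-1/4013) - 3670*1/5076) = 3 + (-49*(-1/4013) - 1835/2538) = 3 + (49/4013 - 1835/2538) = 3 - 7239493/10184994 = 23315489/10184994 ≈ 2.2892)
sqrt(24884 + N) - M = sqrt(24884 + 23315489/10184994) - 1*(-9251) = sqrt(253466706185/10184994) + 9251 = sqrt(286839653521554210)/3394998 + 9251 = 9251 + sqrt(286839653521554210)/3394998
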